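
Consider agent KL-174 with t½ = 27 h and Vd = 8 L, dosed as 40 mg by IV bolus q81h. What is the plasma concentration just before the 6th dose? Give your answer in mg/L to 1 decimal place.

0.7 mg/L

f = (1/2)^(τ/t½) = (1/2)^(81/27) ≈ 0.1250.
C₀ = D/Vd = 40/8 ≈ 5.000 mg/L.
Before the 6th dose, 5 doses have been given. Superposition: Cmin = C₀·(f + f² + … + f^5).
≈ 5.000 × (0.1250 + 0.0156 + 0.0020 + 0.0002 + 0.0000) ≈ 5.000 × 0.1428 ≈ 0.714 mg/L.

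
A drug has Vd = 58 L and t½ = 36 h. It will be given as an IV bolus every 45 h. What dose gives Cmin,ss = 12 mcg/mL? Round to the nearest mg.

τ/t½ = 45/36 ≈ 1.25, so f = (1/2)^(45/36) ≈ 0.420448.
Cmin,ss = (D/Vd)·f/(1−f), so D = Cmin,ss·Vd·(1−f)/f.
D = 12 × 58 × (1−f)/f ≈ 12 × 58 × 1.37842 ≈ 959.38 mg.

959 mg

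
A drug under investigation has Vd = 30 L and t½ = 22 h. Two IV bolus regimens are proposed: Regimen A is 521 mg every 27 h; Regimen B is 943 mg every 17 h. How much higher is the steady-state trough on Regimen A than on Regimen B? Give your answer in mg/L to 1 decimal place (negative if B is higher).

Regimen A: f = (1/2)^(27/22) ≈ 0.4271; Cmin,ss = (521/30)·f/(1−f) ≈ 12.947 mg/L.
Regimen B: f = (1/2)^(17/22) ≈ 0.5853; Cmin,ss = (943/30)·f/(1−f) ≈ 44.364 mg/L.
Difference ≈ 12.947 − 44.364 ≈ -31.417 mg/L.

-31.4 mg/L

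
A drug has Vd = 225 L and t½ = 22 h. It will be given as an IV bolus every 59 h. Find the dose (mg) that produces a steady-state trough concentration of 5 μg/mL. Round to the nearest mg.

τ/t½ = 59/22 ≈ 2.6818, so f = (1/2)^(59/22) ≈ 0.155845.
Cmin,ss = (D/Vd)·f/(1−f), so D = Cmin,ss·Vd·(1−f)/f.
D = 5 × 225 × (1−f)/f ≈ 5 × 225 × 5.41663 ≈ 6093.71 mg.

6094 mg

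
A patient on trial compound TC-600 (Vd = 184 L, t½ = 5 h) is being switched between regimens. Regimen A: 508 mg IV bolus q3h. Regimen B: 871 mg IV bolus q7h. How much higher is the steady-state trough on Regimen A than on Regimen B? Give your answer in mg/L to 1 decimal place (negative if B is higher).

2.5 mg/L

Regimen A: f = (1/2)^(3/5) ≈ 0.6598; Cmin,ss = (508/184)·f/(1−f) ≈ 5.355 mg/L.
Regimen B: f = (1/2)^(7/5) ≈ 0.3789; Cmin,ss = (871/184)·f/(1−f) ≈ 2.888 mg/L.
Difference ≈ 5.355 − 2.888 ≈ 2.467 mg/L.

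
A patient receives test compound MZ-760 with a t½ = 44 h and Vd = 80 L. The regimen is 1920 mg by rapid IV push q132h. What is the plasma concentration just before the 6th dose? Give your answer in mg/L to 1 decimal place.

f = (1/2)^(τ/t½) = (1/2)^(132/44) ≈ 0.1250.
C₀ = D/Vd = 1920/80 ≈ 24.000 mg/L.
Before the 6th dose, 5 doses have been given. Superposition: Cmin = C₀·(f + f² + … + f^5).
≈ 24.000 × (0.1250 + 0.0156 + 0.0020 + 0.0002 + 0.0000) ≈ 24.000 × 0.1428 ≈ 3.427 mg/L.

3.4 mg/L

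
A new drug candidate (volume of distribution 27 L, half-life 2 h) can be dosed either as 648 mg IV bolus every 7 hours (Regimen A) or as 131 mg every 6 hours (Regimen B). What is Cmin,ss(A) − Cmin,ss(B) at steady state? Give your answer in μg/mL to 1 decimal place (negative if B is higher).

Regimen A: f = (1/2)^(7/2) ≈ 0.0884; Cmin,ss = (648/27)·f/(1−f) ≈ 2.327 μg/mL.
Regimen B: f = (1/2)^(6/2) ≈ 0.1250; Cmin,ss = (131/27)·f/(1−f) ≈ 0.693 μg/mL.
Difference ≈ 2.327 − 0.693 ≈ 1.634 μg/mL.

1.6 μg/mL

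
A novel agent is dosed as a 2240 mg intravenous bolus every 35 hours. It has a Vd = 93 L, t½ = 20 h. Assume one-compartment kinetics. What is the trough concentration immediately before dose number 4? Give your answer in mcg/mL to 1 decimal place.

9.9 mcg/mL

f = (1/2)^(τ/t½) = (1/2)^(35/20) ≈ 0.2973.
C₀ = D/Vd = 2240/93 ≈ 24.086 mcg/mL.
Before the 4th dose, 3 doses have been given. Superposition: Cmin = C₀·(f + f² + … + f^3).
≈ 24.086 × (0.2973 + 0.0884 + 0.0263) ≈ 24.086 × 0.4120 ≈ 9.923 mcg/mL.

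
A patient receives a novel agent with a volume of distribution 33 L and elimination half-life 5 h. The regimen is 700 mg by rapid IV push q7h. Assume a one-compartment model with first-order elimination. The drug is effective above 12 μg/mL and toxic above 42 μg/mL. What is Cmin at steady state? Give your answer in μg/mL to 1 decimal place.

τ/t½ = 7/5 ≈ 1.4, so fraction remaining f = (1/2)^(7/5) ≈ 0.3789.
At steady state, accumulation factor R = 1/(1 − e^(−kτ)) ≈ 1.6100.
Each bolus raises the concentration by D/Vd = 700/33 ≈ 21.212 μg/mL.
Steady-state peak Cmax,ss = C₀·R ≈ 21.212 × 1.6100 ≈ 34.151 μg/mL.
One interval later, Cmin,ss = Cmax,ss·e^(−kτ) ≈ 34.151 × 0.3789 ≈ 12.940 μg/mL.
Trough 12.9 μg/mL vs MEC 12 μg/mL: adequate.

12.9 μg/mL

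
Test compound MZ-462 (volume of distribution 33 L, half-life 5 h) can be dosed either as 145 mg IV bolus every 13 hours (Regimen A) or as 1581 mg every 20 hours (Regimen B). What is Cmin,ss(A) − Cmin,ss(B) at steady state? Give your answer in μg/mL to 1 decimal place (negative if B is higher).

-2.3 μg/mL

Regimen A: f = (1/2)^(13/5) ≈ 0.1649; Cmin,ss = (145/33)·f/(1−f) ≈ 0.868 μg/mL.
Regimen B: f = (1/2)^(20/5) ≈ 0.0625; Cmin,ss = (1581/33)·f/(1−f) ≈ 3.194 μg/mL.
Difference ≈ 0.868 − 3.194 ≈ -2.326 μg/mL.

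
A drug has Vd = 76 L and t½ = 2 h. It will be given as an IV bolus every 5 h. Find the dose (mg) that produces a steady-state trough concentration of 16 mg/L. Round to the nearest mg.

τ/t½ = 5/2 ≈ 2.5, so f = (1/2)^(5/2) ≈ 0.176777.
Cmin,ss = (D/Vd)·f/(1−f), so D = Cmin,ss·Vd·(1−f)/f.
D = 16 × 76 × (1−f)/f ≈ 16 × 76 × 4.65684 ≈ 5662.72 mg.

5663 mg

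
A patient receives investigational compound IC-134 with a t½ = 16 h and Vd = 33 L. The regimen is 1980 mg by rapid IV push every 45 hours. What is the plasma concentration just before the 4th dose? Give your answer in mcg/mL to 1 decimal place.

9.9 mcg/mL

f = (1/2)^(τ/t½) = (1/2)^(45/16) ≈ 0.1423.
C₀ = D/Vd = 1980/33 ≈ 60.000 mcg/mL.
Before the 4th dose, 3 doses have been given. Superposition: Cmin = C₀·(f + f² + … + f^3).
≈ 60.000 × (0.1423 + 0.0202 + 0.0029) ≈ 60.000 × 0.1654 ≈ 9.924 mcg/mL.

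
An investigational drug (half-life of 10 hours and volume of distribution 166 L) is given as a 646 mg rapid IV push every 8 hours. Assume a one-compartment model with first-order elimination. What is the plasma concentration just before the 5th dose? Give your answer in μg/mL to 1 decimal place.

4.7 μg/mL

f = (1/2)^(τ/t½) = (1/2)^(8/10) ≈ 0.5743.
C₀ = D/Vd = 646/166 ≈ 3.892 μg/mL.
Before the 5th dose, 4 doses have been given. Superposition: Cmin = C₀·(f + f² + … + f^4).
≈ 3.892 × (0.5743 + 0.3298 + 0.1894 + 0.1088) ≈ 3.892 × 1.2023 ≈ 4.679 μg/mL.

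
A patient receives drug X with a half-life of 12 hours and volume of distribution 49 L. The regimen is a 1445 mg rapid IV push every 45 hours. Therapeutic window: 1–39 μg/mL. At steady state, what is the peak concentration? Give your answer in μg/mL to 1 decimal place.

τ/t½ = 45/12 ≈ 3.75, so fraction remaining f = (1/2)^(45/12) ≈ 0.0743.
At steady state, accumulation factor R = 1/(1 − e^(−kτ)) ≈ 1.0803.
Single-dose peak C₀ = D/Vd = 1445/49 ≈ 29.490 μg/mL.
Steady-state peak Cmax,ss = C₀·R ≈ 29.490 × 1.0803 ≈ 31.858 μg/mL.
Peak 31.9 μg/mL vs MTC 39 μg/mL: below toxic threshold.

31.9 μg/mL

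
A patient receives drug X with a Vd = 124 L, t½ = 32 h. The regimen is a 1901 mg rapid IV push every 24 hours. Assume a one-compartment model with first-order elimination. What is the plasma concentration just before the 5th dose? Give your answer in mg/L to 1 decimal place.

19.7 mg/L

f = (1/2)^(τ/t½) = (1/2)^(24/32) ≈ 0.5946.
C₀ = D/Vd = 1901/124 ≈ 15.331 mg/L.
Before the 5th dose, 4 doses have been given. Superposition: Cmin = C₀·(f + f² + … + f^4).
≈ 15.331 × (0.5946 + 0.3535 + 0.2102 + 0.1250) ≈ 15.331 × 1.2833 ≈ 19.674 mg/L.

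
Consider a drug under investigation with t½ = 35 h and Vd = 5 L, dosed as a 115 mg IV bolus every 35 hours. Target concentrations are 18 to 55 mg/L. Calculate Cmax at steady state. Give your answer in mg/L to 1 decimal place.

46.0 mg/L

τ = 35 h = 1 half-life, so f = (1/2)^1 = 0.5.
Accumulation ratio R = 1/(1 − f) = 1/0.5 = 2/1.
Single-dose peak C₀ = D/Vd = 115/5 = 23 mg/L.
Steady-state peak Cmax,ss = C₀·R = 23 × 2/1 ≈ 46.000 mg/L.
Peak 46.0 mg/L vs MTC 55 mg/L: below toxic threshold.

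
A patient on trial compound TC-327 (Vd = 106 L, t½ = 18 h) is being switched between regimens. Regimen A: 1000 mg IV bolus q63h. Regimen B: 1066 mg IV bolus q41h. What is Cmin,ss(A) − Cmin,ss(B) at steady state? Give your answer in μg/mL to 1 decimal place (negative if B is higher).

Regimen A: f = (1/2)^(63/18) ≈ 0.0884; Cmin,ss = (1000/106)·f/(1−f) ≈ 0.915 μg/mL.
Regimen B: f = (1/2)^(41/18) ≈ 0.2062; Cmin,ss = (1066/106)·f/(1−f) ≈ 2.612 μg/mL.
Difference ≈ 0.915 − 2.612 ≈ -1.697 μg/mL.

-1.7 μg/mL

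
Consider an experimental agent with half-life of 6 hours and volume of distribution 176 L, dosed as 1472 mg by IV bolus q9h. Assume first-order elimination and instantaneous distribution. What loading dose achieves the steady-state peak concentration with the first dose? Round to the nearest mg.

2277 mg

f = (1/2)^(9/6) ≈ 0.353553; accumulation ratio R = 1/(1−f) ≈ 1.54692.
Loading dose to hit Cmax,ss on first dose: D_load = D_maint·R ≈ 1472 × 1.54692 ≈ 2277.07 mg.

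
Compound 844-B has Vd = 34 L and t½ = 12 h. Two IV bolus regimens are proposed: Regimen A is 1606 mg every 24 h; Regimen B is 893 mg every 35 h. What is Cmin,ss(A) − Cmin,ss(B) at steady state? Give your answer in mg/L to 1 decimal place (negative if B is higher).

Regimen A: f = (1/2)^(24/12) ≈ 0.2500; Cmin,ss = (1606/34)·f/(1−f) ≈ 15.745 mg/L.
Regimen B: f = (1/2)^(35/12) ≈ 0.1324; Cmin,ss = (893/34)·f/(1−f) ≈ 4.008 mg/L.
Difference ≈ 15.745 − 4.008 ≈ 11.737 mg/L.

11.7 mg/L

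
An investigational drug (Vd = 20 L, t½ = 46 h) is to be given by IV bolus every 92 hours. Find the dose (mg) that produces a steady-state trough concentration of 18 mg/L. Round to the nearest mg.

τ/t½ = 92/46 ≈ 2, so f = (1/2)^(92/46) ≈ 0.250000.
Cmin,ss = (D/Vd)·f/(1−f), so D = Cmin,ss·Vd·(1−f)/f.
D = 18 × 20 × (1−f)/f ≈ 18 × 20 × 3.00000 ≈ 1080.00 mg.

1080 mg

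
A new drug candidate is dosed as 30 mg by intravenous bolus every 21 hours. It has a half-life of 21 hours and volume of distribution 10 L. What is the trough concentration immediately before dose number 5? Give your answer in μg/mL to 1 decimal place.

f = (1/2)^(τ/t½) = (1/2)^(21/21) ≈ 0.5000.
C₀ = D/Vd = 30/10 ≈ 3.000 μg/mL.
Before the 5th dose, 4 doses have been given. Superposition: Cmin = C₀·(f + f² + … + f^4).
≈ 3.000 × (0.5000 + 0.2500 + 0.1250 + 0.0625) ≈ 3.000 × 0.9375 ≈ 2.812 μg/mL.

2.8 μg/mL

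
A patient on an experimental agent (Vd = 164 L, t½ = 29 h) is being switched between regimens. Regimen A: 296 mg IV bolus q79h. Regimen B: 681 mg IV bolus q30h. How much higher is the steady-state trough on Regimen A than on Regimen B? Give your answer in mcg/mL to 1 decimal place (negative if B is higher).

Regimen A: f = (1/2)^(79/29) ≈ 0.1513; Cmin,ss = (296/164)·f/(1−f) ≈ 0.322 mcg/mL.
Regimen B: f = (1/2)^(30/29) ≈ 0.4882; Cmin,ss = (681/164)·f/(1−f) ≈ 3.961 mcg/mL.
Difference ≈ 0.322 − 3.961 ≈ -3.639 mcg/mL.

-3.6 mcg/mL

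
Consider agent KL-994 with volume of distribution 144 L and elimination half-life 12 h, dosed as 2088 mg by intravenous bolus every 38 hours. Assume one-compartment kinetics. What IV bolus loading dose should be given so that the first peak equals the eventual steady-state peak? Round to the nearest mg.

f = (1/2)^(38/12) ≈ 0.111362; accumulation ratio R = 1/(1−f) ≈ 1.12532.
Loading dose to hit Cmax,ss on first dose: D_load = D_maint·R ≈ 2088 × 1.12532 ≈ 2349.67 mg.

2350 mg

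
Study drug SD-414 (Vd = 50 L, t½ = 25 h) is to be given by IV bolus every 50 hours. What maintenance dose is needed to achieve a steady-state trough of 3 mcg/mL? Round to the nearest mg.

τ/t½ = 50/25 ≈ 2, so f = (1/2)^(50/25) ≈ 0.250000.
Cmin,ss = (D/Vd)·f/(1−f), so D = Cmin,ss·Vd·(1−f)/f.
D = 3 × 50 × (1−f)/f ≈ 3 × 50 × 3.00000 ≈ 450.00 mg.

450 mg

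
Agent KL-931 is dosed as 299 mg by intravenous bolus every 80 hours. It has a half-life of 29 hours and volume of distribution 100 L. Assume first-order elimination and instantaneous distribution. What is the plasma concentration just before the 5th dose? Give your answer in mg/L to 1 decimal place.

0.5 mg/L

f = (1/2)^(τ/t½) = (1/2)^(80/29) ≈ 0.1478.
C₀ = D/Vd = 299/100 ≈ 2.990 mg/L.
Before the 5th dose, 4 doses have been given. Superposition: Cmin = C₀·(f + f² + … + f^4).
≈ 2.990 × (0.1478 + 0.0218 + 0.0032 + 0.0005) ≈ 2.990 × 0.1733 ≈ 0.518 mg/L.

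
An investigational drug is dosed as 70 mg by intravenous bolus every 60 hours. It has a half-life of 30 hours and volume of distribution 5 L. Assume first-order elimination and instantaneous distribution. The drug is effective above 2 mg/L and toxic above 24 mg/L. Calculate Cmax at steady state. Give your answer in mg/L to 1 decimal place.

18.7 mg/L

The dosing interval is 2 half-lives, so f = 2^(−2) = 0.25.
At steady state, R = 1/(1 − 0.25) = 4/3.
Single-dose peak C₀ = D/Vd = 70/5 = 14 mg/L.
Steady-state peak Cmax,ss = C₀·R = 14 × 4/3 ≈ 18.667 mg/L.
Peak 18.7 mg/L vs MTC 24 mg/L: below toxic threshold.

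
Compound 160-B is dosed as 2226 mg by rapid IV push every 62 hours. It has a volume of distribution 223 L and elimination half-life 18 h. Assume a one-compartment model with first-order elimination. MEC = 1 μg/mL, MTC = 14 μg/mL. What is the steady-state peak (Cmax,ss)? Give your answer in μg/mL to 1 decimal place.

11.0 μg/mL

Over one 62-h interval, 62/18 ≈ 3.4444 half-lives elapse, leaving f ≈ 0.0919 of each dose.
Accumulation ratio R = 1/(1 − f) ≈ 1/0.9081 ≈ 1.1012.
Each bolus raises the concentration by D/Vd = 2226/223 ≈ 9.982 μg/mL.
Steady-state peak Cmax,ss = C₀·R ≈ 9.982 × 1.1012 ≈ 10.992 μg/mL.
Peak 11.0 μg/mL vs MTC 14 μg/mL: below toxic threshold.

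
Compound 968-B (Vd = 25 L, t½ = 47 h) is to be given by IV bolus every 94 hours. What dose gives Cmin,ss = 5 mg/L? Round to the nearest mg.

375 mg

τ/t½ = 94/47 ≈ 2, so f = (1/2)^(94/47) ≈ 0.250000.
Cmin,ss = (D/Vd)·f/(1−f), so D = Cmin,ss·Vd·(1−f)/f.
D = 5 × 25 × (1−f)/f ≈ 5 × 25 × 3.00000 ≈ 375.00 mg.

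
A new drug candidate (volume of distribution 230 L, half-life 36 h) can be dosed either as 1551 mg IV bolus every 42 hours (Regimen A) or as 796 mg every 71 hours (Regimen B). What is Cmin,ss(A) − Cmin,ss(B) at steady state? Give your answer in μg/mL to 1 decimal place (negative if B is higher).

Regimen A: f = (1/2)^(42/36) ≈ 0.4454; Cmin,ss = (1551/230)·f/(1−f) ≈ 5.416 μg/mL.
Regimen B: f = (1/2)^(71/36) ≈ 0.2549; Cmin,ss = (796/230)·f/(1−f) ≈ 1.184 μg/mL.
Difference ≈ 5.416 − 1.184 ≈ 4.232 μg/mL.

4.2 μg/mL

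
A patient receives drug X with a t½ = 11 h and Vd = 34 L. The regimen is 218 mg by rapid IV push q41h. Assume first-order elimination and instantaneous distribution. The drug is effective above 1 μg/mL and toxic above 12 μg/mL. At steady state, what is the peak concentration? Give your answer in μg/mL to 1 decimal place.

k = ln2/t½ = ln2/11 ≈ 0.063013 h⁻¹; fraction remaining f = e^(−kτ) = e^(−0.063013×41) ≈ 0.0755.
At steady state, accumulation factor R = 1/(1 − e^(−kτ)) ≈ 1.0817.
Single-dose peak C₀ = D/Vd = 218/34 ≈ 6.412 μg/mL.
Cmax,ss = C₀/(1 − f) ≈ 6.412/0.9245 ≈ 6.936 μg/mL.
Peak 6.9 μg/mL vs MTC 12 μg/mL: below toxic threshold.

6.9 μg/mL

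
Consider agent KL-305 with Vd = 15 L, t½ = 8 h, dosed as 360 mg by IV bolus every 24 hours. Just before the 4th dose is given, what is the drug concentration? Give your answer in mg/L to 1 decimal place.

3.4 mg/L

f = (1/2)^(τ/t½) = (1/2)^(24/8) ≈ 0.1250.
C₀ = D/Vd = 360/15 ≈ 24.000 mg/L.
Before the 4th dose, 3 doses have been given. Superposition: Cmin = C₀·(f + f² + … + f^3).
≈ 24.000 × (0.1250 + 0.0156 + 0.0020) ≈ 24.000 × 0.1426 ≈ 3.422 mg/L.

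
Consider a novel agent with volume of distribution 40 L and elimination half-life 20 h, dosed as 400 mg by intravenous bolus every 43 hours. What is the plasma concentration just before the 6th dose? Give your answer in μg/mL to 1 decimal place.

2.9 μg/mL

f = (1/2)^(τ/t½) = (1/2)^(43/20) ≈ 0.2253.
C₀ = D/Vd = 400/40 ≈ 10.000 μg/mL.
Before the 6th dose, 5 doses have been given. Superposition: Cmin = C₀·(f + f² + … + f^5).
≈ 10.000 × (0.2253 + 0.0508 + 0.0114 + 0.0026 + 0.0006) ≈ 10.000 × 0.2907 ≈ 2.907 μg/mL.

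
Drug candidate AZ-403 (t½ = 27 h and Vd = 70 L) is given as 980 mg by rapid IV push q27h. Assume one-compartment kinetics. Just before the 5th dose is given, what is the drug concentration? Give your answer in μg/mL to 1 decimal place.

f = (1/2)^(τ/t½) = (1/2)^(27/27) ≈ 0.5000.
C₀ = D/Vd = 980/70 ≈ 14.000 μg/mL.
Before the 5th dose, 4 doses have been given. Superposition: Cmin = C₀·(f + f² + … + f^4).
≈ 14.000 × (0.5000 + 0.2500 + 0.1250 + 0.0625) ≈ 14.000 × 0.9375 ≈ 13.125 μg/mL.

13.1 μg/mL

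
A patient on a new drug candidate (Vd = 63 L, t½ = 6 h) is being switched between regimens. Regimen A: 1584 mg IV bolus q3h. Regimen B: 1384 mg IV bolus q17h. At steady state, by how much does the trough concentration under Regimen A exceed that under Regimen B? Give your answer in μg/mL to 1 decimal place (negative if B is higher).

Regimen A: f = (1/2)^(3/6) ≈ 0.7071; Cmin,ss = (1584/63)·f/(1−f) ≈ 60.698 μg/mL.
Regimen B: f = (1/2)^(17/6) ≈ 0.1403; Cmin,ss = (1384/63)·f/(1−f) ≈ 3.585 μg/mL.
Difference ≈ 60.698 − 3.585 ≈ 57.113 μg/mL.

57.1 μg/mL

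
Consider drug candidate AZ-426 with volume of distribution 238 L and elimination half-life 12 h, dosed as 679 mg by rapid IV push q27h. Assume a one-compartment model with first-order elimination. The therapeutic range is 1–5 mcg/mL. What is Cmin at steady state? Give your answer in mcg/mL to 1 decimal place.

k = ln2/t½ = ln2/12 ≈ 0.057762 h⁻¹; fraction remaining f = e^(−kτ) = e^(−0.057762×27) ≈ 0.2102.
Accumulation ratio R = 1/(1 − f) ≈ 1/0.7898 ≈ 1.2661.
Single-dose peak C₀ = D/Vd = 679/238 ≈ 2.853 mcg/mL.
Cmax,ss = C₀/(1 − f) ≈ 2.853/0.7898 ≈ 3.612 mcg/mL.
One interval later, Cmin,ss = Cmax,ss·e^(−kτ) ≈ 3.612 × 0.2102 ≈ 0.759 mcg/mL.
Trough 0.8 mcg/mL vs MEC 1 mcg/mL: subtherapeutic.

0.8 mcg/mL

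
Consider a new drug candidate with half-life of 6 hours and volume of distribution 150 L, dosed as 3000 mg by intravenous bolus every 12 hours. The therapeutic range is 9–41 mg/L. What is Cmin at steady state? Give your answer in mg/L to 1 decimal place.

τ = 12 h = 2 half-lives, so f = (1/2)^2 = 0.25.
Accumulation ratio R = 1/(1 − f) = 1/0.75 = 4/3.
Single-dose peak C₀ = D/Vd = 3000/150 = 20 mg/L.
Steady-state peak Cmax,ss = C₀·R = 20 × 4/3 ≈ 26.667 mg/L.
Steady-state trough Cmin,ss = Cmax,ss·f ≈ 26.667 × 0.25 ≈ 6.667 mg/L.
Trough 6.7 mg/L vs MEC 9 mg/L: subtherapeutic.

6.7 mg/L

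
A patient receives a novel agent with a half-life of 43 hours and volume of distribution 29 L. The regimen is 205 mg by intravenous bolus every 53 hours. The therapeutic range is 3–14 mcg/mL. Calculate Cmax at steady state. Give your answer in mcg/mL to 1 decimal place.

Over one 53-h interval, 53/43 ≈ 1.2326 half-lives elapse, leaving f ≈ 0.4256 of each dose.
Accumulation ratio R = 1/(1 − f) ≈ 1/0.5744 ≈ 1.7409.
Single-dose peak C₀ = D/Vd = 205/29 ≈ 7.069 mcg/mL.
Cmax,ss = C₀/(1 − f) ≈ 7.069/0.5744 ≈ 12.307 mcg/mL.
Peak 12.3 mcg/mL vs MTC 14 mcg/mL: below toxic threshold.

12.3 mcg/mL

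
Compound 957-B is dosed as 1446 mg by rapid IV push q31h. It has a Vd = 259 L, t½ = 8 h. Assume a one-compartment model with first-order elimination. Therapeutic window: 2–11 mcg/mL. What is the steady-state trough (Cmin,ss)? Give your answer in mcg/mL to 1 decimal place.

k = ln2/t½ = ln2/8 ≈ 0.086643 h⁻¹; fraction remaining f = e^(−kτ) = e^(−0.086643×31) ≈ 0.0682.
At steady state, accumulation factor R = 1/(1 − e^(−kτ)) ≈ 1.0732.
Each bolus raises the concentration by D/Vd = 1446/259 ≈ 5.583 mcg/mL.
Cmax,ss = C₀/(1 − f) ≈ 5.583/0.9318 ≈ 5.992 mcg/mL.
Steady-state trough Cmin,ss = Cmax,ss·f ≈ 5.992 × 0.0682 ≈ 0.409 mcg/mL.
Trough 0.4 mcg/mL vs MEC 2 mcg/mL: subtherapeutic.

0.4 mcg/mL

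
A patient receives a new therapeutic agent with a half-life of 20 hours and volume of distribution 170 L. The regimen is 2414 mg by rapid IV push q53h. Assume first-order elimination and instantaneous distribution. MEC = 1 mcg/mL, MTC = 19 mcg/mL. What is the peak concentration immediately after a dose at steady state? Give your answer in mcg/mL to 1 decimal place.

τ/t½ = 53/20 ≈ 2.65, so fraction remaining f = (1/2)^(53/20) ≈ 0.1593.
Accumulation ratio R = 1/(1 − f) ≈ 1/0.8407 ≈ 1.1895.
Single-dose peak C₀ = D/Vd = 2414/170 ≈ 14.200 mcg/mL.
Steady-state peak Cmax,ss = C₀·R ≈ 14.200 × 1.1895 ≈ 16.891 mcg/mL.
Peak 16.9 mcg/mL vs MTC 19 mcg/mL: below toxic threshold.

16.9 mcg/mL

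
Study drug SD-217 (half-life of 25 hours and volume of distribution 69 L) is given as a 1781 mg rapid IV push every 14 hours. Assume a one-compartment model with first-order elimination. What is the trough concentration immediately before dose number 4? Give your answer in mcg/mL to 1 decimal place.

37.4 mcg/mL

f = (1/2)^(τ/t½) = (1/2)^(14/25) ≈ 0.6783.
C₀ = D/Vd = 1781/69 ≈ 25.812 mcg/mL.
Before the 4th dose, 3 doses have been given. Superposition: Cmin = C₀·(f + f² + … + f^3).
≈ 25.812 × (0.6783 + 0.4601 + 0.3121) ≈ 25.812 × 1.4505 ≈ 37.440 mcg/mL.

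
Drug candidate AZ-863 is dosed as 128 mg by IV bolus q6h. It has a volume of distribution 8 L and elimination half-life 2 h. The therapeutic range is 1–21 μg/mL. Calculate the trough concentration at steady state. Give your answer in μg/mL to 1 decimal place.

2.3 μg/mL

The dosing interval is 3 half-lives, so f = 2^(−3) = 0.125.
Accumulation ratio R = 1/(1 − f) = 1/0.875 = 8/7.
Single-dose peak C₀ = D/Vd = 128/8 = 16 μg/mL.
Steady-state peak Cmax,ss = C₀·R = 16 × 8/7 ≈ 18.286 μg/mL.
Steady-state trough Cmin,ss = Cmax,ss·f ≈ 18.286 × 0.125 ≈ 2.286 μg/mL.
Trough 2.3 μg/mL vs MEC 1 μg/mL: adequate.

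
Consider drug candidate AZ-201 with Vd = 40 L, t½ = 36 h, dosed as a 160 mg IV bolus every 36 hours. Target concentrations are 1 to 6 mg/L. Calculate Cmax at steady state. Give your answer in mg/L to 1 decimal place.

8.0 mg/L

τ = 36 h = 1 half-life, so f = (1/2)^1 = 0.5.
Accumulation ratio R = 1/(1 − f) = 1/0.5 = 2/1.
Single-dose peak C₀ = D/Vd = 160/40 = 4 mg/L.
Steady-state peak Cmax,ss = C₀·R = 4 × 2/1 ≈ 8.000 mg/L.
Peak 8.0 mg/L vs MTC 6 mg/L: exceeds toxic threshold.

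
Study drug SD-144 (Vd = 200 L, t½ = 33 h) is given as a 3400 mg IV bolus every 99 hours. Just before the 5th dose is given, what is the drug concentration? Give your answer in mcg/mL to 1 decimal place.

f = (1/2)^(τ/t½) = (1/2)^(99/33) ≈ 0.1250.
C₀ = D/Vd = 3400/200 ≈ 17.000 mcg/mL.
Before the 5th dose, 4 doses have been given. Superposition: Cmin = C₀·(f + f² + … + f^4).
≈ 17.000 × (0.1250 + 0.0156 + 0.0020 + 0.0002) ≈ 17.000 × 0.1428 ≈ 2.428 mcg/mL.

2.4 mcg/mL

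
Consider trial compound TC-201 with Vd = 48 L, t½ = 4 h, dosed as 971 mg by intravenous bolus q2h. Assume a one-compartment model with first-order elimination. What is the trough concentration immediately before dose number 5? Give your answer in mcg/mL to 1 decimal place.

f = (1/2)^(τ/t½) = (1/2)^(2/4) ≈ 0.7071.
C₀ = D/Vd = 971/48 ≈ 20.229 mcg/mL.
Before the 5th dose, 4 doses have been given. Superposition: Cmin = C₀·(f + f² + … + f^4).
≈ 20.229 × (0.7071 + 0.5000 + 0.3535 + 0.2500) ≈ 20.229 × 1.8106 ≈ 36.627 mcg/mL.

36.6 mcg/mL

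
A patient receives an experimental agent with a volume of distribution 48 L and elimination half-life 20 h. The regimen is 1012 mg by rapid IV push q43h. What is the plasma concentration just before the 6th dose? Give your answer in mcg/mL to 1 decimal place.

f = (1/2)^(τ/t½) = (1/2)^(43/20) ≈ 0.2253.
C₀ = D/Vd = 1012/48 ≈ 21.083 mcg/mL.
Before the 6th dose, 5 doses have been given. Superposition: Cmin = C₀·(f + f² + … + f^5).
≈ 21.083 × (0.2253 + 0.0508 + 0.0114 + 0.0026 + 0.0006) ≈ 21.083 × 0.2907 ≈ 6.129 mcg/mL.

6.1 mcg/mL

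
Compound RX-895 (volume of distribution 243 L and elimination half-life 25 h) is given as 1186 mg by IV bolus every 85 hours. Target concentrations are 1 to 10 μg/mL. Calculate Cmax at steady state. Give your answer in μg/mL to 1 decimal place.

5.4 μg/mL

k = ln2/t½ = ln2/25 ≈ 0.027726 h⁻¹; fraction remaining f = e^(−kτ) = e^(−0.027726×85) ≈ 0.0947.
Accumulation ratio R = 1/(1 − f) ≈ 1/0.9053 ≈ 1.1046.
Each bolus raises the concentration by D/Vd = 1186/243 ≈ 4.881 μg/mL.
Steady-state peak Cmax,ss = C₀·R ≈ 4.881 × 1.1046 ≈ 5.392 μg/mL.
Peak 5.4 μg/mL vs MTC 10 μg/mL: below toxic threshold.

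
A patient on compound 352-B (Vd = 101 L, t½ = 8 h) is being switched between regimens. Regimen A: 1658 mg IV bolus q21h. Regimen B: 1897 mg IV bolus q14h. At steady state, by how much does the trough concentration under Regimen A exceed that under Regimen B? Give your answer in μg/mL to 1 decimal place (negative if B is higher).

Regimen A: f = (1/2)^(21/8) ≈ 0.1621; Cmin,ss = (1658/101)·f/(1−f) ≈ 3.176 μg/mL.
Regimen B: f = (1/2)^(14/8) ≈ 0.2973; Cmin,ss = (1897/101)·f/(1−f) ≈ 7.946 μg/mL.
Difference ≈ 3.176 − 7.946 ≈ -4.770 μg/mL.

-4.8 μg/mL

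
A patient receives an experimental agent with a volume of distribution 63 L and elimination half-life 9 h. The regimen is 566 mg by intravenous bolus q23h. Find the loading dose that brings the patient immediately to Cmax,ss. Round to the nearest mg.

f = (1/2)^(23/9) ≈ 0.170099; accumulation ratio R = 1/(1−f) ≈ 1.20496.
Loading dose to hit Cmax,ss on first dose: D_load = D_maint·R ≈ 566 × 1.20496 ≈ 682.01 mg.

682 mg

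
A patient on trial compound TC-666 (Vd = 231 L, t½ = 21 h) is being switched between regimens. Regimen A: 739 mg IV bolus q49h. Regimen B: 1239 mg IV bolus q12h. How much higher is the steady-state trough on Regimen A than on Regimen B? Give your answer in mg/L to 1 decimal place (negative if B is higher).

-10.2 mg/L

Regimen A: f = (1/2)^(49/21) ≈ 0.1984; Cmin,ss = (739/231)·f/(1−f) ≈ 0.792 mg/L.
Regimen B: f = (1/2)^(12/21) ≈ 0.6730; Cmin,ss = (1239/231)·f/(1−f) ≈ 11.039 mg/L.
Difference ≈ 0.792 − 11.039 ≈ -10.247 mg/L.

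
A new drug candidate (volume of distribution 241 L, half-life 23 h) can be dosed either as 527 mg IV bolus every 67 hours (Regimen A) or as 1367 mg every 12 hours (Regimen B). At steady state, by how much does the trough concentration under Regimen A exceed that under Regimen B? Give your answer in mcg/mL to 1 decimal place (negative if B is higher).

Regimen A: f = (1/2)^(67/23) ≈ 0.1328; Cmin,ss = (527/241)·f/(1−f) ≈ 0.335 mcg/mL.
Regimen B: f = (1/2)^(12/23) ≈ 0.6965; Cmin,ss = (1367/241)·f/(1−f) ≈ 13.017 mcg/mL.
Difference ≈ 0.335 − 13.017 ≈ -12.682 mcg/mL.

-12.7 mcg/mL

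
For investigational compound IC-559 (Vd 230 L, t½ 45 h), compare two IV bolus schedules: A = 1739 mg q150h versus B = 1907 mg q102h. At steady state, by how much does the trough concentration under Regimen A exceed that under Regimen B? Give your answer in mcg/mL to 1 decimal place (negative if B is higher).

-1.3 mcg/mL

Regimen A: f = (1/2)^(150/45) ≈ 0.0992; Cmin,ss = (1739/230)·f/(1−f) ≈ 0.833 mcg/mL.
Regimen B: f = (1/2)^(102/45) ≈ 0.2078; Cmin,ss = (1907/230)·f/(1−f) ≈ 2.175 mcg/mL.
Difference ≈ 0.833 − 2.175 ≈ -1.342 mcg/mL.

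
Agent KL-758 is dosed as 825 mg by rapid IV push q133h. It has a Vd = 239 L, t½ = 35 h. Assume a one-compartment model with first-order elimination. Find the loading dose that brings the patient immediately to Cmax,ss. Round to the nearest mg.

889 mg

f = (1/2)^(133/35) ≈ 0.071794; accumulation ratio R = 1/(1−f) ≈ 1.07735.
Loading dose to hit Cmax,ss on first dose: D_load = D_maint·R ≈ 825 × 1.07735 ≈ 888.81 mg.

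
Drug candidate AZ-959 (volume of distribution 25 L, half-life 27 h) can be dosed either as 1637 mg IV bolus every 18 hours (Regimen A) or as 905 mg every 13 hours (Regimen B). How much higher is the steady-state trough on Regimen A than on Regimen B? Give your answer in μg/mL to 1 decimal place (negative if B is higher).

Regimen A: f = (1/2)^(18/27) ≈ 0.6300; Cmin,ss = (1637/25)·f/(1−f) ≈ 111.493 μg/mL.
Regimen B: f = (1/2)^(13/27) ≈ 0.7162; Cmin,ss = (905/25)·f/(1−f) ≈ 91.355 μg/mL.
Difference ≈ 111.493 − 91.355 ≈ 20.138 μg/mL.

20.1 μg/mL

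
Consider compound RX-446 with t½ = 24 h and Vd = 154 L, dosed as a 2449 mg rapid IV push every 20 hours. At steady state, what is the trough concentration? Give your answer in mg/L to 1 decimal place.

20.3 mg/L

τ/t½ = 20/24 ≈ 0.83333, so fraction remaining f = (1/2)^(20/24) ≈ 0.5612.
At steady state, accumulation factor R = 1/(1 − e^(−kτ)) ≈ 2.2789.
Each bolus raises the concentration by D/Vd = 2449/154 ≈ 15.903 mg/L.
Steady-state peak Cmax,ss = C₀·R ≈ 15.903 × 2.2789 ≈ 36.241 mg/L.
Steady-state trough Cmin,ss = Cmax,ss·f ≈ 36.241 × 0.5612 ≈ 20.338 mg/L.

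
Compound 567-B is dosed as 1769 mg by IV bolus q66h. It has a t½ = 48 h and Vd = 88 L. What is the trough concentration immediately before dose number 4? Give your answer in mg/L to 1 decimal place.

f = (1/2)^(τ/t½) = (1/2)^(66/48) ≈ 0.3856.
C₀ = D/Vd = 1769/88 ≈ 20.102 mg/L.
Before the 4th dose, 3 doses have been given. Superposition: Cmin = C₀·(f + f² + … + f^3).
≈ 20.102 × (0.3856 + 0.1487 + 0.0573) ≈ 20.102 × 0.5916 ≈ 11.892 mg/L.

11.9 mg/L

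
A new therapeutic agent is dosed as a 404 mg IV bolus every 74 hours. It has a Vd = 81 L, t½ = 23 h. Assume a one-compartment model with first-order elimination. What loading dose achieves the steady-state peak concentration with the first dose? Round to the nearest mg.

f = (1/2)^(74/23) ≈ 0.107515; accumulation ratio R = 1/(1−f) ≈ 1.12047.
Loading dose to hit Cmax,ss on first dose: D_load = D_maint·R ≈ 404 × 1.12047 ≈ 452.67 mg.

453 mg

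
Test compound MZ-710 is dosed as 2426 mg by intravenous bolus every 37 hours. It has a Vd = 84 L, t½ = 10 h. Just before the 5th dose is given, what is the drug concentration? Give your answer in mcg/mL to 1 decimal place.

f = (1/2)^(τ/t½) = (1/2)^(37/10) ≈ 0.0769.
C₀ = D/Vd = 2426/84 ≈ 28.881 mcg/mL.
Before the 5th dose, 4 doses have been given. Superposition: Cmin = C₀·(f + f² + … + f^4).
≈ 28.881 × (0.0769 + 0.0059 + 0.0005 + 0.0000) ≈ 28.881 × 0.0833 ≈ 2.406 mcg/mL.

2.4 mcg/mL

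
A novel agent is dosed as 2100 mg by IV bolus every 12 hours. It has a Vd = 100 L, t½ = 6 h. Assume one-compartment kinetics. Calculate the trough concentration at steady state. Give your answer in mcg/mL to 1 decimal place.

τ = 12 h = 2 half-lives, so f = (1/2)^2 = 0.25.
Accumulation ratio R = 1/(1 − f) = 1/0.75 = 4/3.
Single-dose peak C₀ = D/Vd = 2100/100 = 21 mcg/mL.
Steady-state peak Cmax,ss = C₀·R = 21 × 4/3 ≈ 28.000 mcg/mL.
Steady-state trough Cmin,ss = Cmax,ss·f ≈ 28.000 × 0.25 ≈ 7.000 mcg/mL.

7.0 mcg/mL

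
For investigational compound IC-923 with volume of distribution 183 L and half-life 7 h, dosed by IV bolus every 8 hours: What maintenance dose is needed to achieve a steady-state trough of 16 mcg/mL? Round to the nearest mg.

τ/t½ = 8/7 ≈ 1.1429, so f = (1/2)^(8/7) ≈ 0.452862.
Cmin,ss = (D/Vd)·f/(1−f), so D = Cmin,ss·Vd·(1−f)/f.
D = 16 × 183 × (1−f)/f ≈ 16 × 183 × 1.20818 ≈ 3537.55 mg.

3538 mg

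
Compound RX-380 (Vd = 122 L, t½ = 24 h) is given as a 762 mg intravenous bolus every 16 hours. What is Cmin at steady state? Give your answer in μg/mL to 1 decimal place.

10.6 μg/mL

Over one 16-h interval, 16/24 ≈ 0.66667 half-lives elapse, leaving f ≈ 0.6300 of each dose.
At steady state, accumulation factor R = 1/(1 − e^(−kτ)) ≈ 2.7027.
Single-dose peak C₀ = D/Vd = 762/122 ≈ 6.246 μg/mL.
Cmax,ss = C₀/(1 − f) ≈ 6.246/0.3700 ≈ 16.881 μg/mL.
Steady-state trough Cmin,ss = Cmax,ss·f ≈ 16.881 × 0.6300 ≈ 10.635 μg/mL.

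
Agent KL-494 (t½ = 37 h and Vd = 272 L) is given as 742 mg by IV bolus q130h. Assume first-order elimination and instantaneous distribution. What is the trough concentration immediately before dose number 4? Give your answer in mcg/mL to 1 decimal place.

f = (1/2)^(τ/t½) = (1/2)^(130/37) ≈ 0.0876.
C₀ = D/Vd = 742/272 ≈ 2.728 mcg/mL.
Before the 4th dose, 3 doses have been given. Superposition: Cmin = C₀·(f + f² + … + f^3).
≈ 2.728 × (0.0876 + 0.0077 + 0.0007) ≈ 2.728 × 0.0960 ≈ 0.262 mcg/mL.

0.3 mcg/mL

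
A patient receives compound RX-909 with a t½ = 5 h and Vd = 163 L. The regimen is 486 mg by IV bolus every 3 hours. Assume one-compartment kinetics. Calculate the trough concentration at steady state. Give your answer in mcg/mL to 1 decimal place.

τ/t½ = 3/5 ≈ 0.6, so fraction remaining f = (1/2)^(3/5) ≈ 0.6598.
Accumulation ratio R = 1/(1 − f) ≈ 1/0.3402 ≈ 2.9394.
Each bolus raises the concentration by D/Vd = 486/163 ≈ 2.982 mcg/mL.
Steady-state peak Cmax,ss = C₀·R ≈ 2.982 × 2.9394 ≈ 8.765 mcg/mL.
One interval later, Cmin,ss = Cmax,ss·e^(−kτ) ≈ 8.765 × 0.6598 ≈ 5.783 mcg/mL.

5.8 mcg/mL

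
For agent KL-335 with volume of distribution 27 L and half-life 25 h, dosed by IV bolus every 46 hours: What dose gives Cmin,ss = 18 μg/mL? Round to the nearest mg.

1254 mg

τ/t½ = 46/25 ≈ 1.84, so f = (1/2)^(46/25) ≈ 0.279322.
Cmin,ss = (D/Vd)·f/(1−f), so D = Cmin,ss·Vd·(1−f)/f.
D = 18 × 27 × (1−f)/f ≈ 18 × 27 × 2.58010 ≈ 1253.93 mg.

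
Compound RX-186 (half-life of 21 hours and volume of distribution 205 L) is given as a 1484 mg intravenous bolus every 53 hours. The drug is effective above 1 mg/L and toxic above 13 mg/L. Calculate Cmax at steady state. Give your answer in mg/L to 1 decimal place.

8.8 mg/L

k = ln2/t½ = ln2/21 ≈ 0.033007 h⁻¹; fraction remaining f = e^(−kτ) = e^(−0.033007×53) ≈ 0.1739.
Accumulation ratio R = 1/(1 − f) ≈ 1/0.8261 ≈ 1.2105.
Each bolus raises the concentration by D/Vd = 1484/205 ≈ 7.239 mg/L.
Steady-state peak Cmax,ss = C₀·R ≈ 7.239 × 1.2105 ≈ 8.763 mg/L.
Peak 8.8 mg/L vs MTC 13 mg/L: below toxic threshold.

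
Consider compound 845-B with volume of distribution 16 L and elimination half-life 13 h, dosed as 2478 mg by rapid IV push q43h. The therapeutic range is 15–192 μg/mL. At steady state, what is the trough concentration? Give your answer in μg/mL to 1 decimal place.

17.4 μg/mL

τ/t½ = 43/13 ≈ 3.3077, so fraction remaining f = (1/2)^(43/13) ≈ 0.1010.
At steady state, accumulation factor R = 1/(1 − e^(−kτ)) ≈ 1.1123.
Single-dose peak C₀ = D/Vd = 2478/16 ≈ 154.875 μg/mL.
Cmax,ss = C₀/(1 − f) ≈ 154.875/0.8990 ≈ 172.275 μg/mL.
One interval later, Cmin,ss = Cmax,ss·e^(−kτ) ≈ 172.275 × 0.1010 ≈ 17.400 μg/mL.
Trough 17.4 μg/mL vs MEC 15 μg/mL: adequate.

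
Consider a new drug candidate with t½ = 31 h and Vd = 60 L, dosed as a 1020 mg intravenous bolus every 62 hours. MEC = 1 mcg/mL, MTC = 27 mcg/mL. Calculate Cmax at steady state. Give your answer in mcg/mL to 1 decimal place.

τ = 62 h = 2 half-lives, so f = (1/2)^2 = 0.25.
At steady state, R = 1/(1 − 0.25) = 4/3.
Single-dose peak C₀ = D/Vd = 1020/60 = 17 mcg/mL.
Steady-state peak Cmax,ss = C₀·R = 17 × 4/3 ≈ 22.667 mcg/mL.
Peak 22.7 mcg/mL vs MTC 27 mcg/mL: below toxic threshold.

22.7 mcg/mL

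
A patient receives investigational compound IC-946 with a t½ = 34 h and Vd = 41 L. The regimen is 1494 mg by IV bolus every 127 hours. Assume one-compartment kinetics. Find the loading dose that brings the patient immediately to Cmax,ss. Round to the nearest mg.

f = (1/2)^(127/34) ≈ 0.075087; accumulation ratio R = 1/(1−f) ≈ 1.08118.
Loading dose to hit Cmax,ss on first dose: D_load = D_maint·R ≈ 1494 × 1.08118 ≈ 1615.28 mg.

1615 mg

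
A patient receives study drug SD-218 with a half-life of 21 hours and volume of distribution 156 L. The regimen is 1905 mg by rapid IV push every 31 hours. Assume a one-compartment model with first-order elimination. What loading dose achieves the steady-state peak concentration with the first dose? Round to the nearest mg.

2974 mg

f = (1/2)^(31/21) ≈ 0.359437; accumulation ratio R = 1/(1−f) ≈ 1.56113.
Loading dose to hit Cmax,ss on first dose: D_load = D_maint·R ≈ 1905 × 1.56113 ≈ 2973.95 mg.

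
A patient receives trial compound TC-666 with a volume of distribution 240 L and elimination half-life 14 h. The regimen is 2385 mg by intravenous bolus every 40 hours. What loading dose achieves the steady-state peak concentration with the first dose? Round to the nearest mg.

2767 mg

f = (1/2)^(40/14) ≈ 0.138011; accumulation ratio R = 1/(1−f) ≈ 1.16011.
Loading dose to hit Cmax,ss on first dose: D_load = D_maint·R ≈ 2385 × 1.16011 ≈ 2766.86 mg.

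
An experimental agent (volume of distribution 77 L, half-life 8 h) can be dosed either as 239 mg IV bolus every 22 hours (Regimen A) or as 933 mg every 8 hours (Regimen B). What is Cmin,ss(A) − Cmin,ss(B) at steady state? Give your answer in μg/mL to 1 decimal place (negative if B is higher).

Regimen A: f = (1/2)^(22/8) ≈ 0.1487; Cmin,ss = (239/77)·f/(1−f) ≈ 0.542 μg/mL.
Regimen B: f = (1/2)^(8/8) ≈ 0.5000; Cmin,ss = (933/77)·f/(1−f) ≈ 12.117 μg/mL.
Difference ≈ 0.542 − 12.117 ≈ -11.575 μg/mL.

-11.6 μg/mL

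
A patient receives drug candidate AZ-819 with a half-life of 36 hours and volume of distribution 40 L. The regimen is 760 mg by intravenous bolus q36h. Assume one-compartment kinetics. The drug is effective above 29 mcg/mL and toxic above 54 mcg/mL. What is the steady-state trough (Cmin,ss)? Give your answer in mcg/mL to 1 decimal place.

19.0 mcg/mL

τ = 36 h = 1 half-life, so f = (1/2)^1 = 0.5.
At steady state, R = 1/(1 − 0.5) = 2/1.
Single-dose peak C₀ = D/Vd = 760/40 = 19 mcg/mL.
Steady-state peak Cmax,ss = C₀·R = 19 × 2/1 ≈ 38.000 mcg/mL.
Steady-state trough Cmin,ss = Cmax,ss·f ≈ 38.000 × 0.5 ≈ 19.000 mcg/mL.
Trough 19.0 mcg/mL vs MEC 29 mcg/mL: subtherapeutic.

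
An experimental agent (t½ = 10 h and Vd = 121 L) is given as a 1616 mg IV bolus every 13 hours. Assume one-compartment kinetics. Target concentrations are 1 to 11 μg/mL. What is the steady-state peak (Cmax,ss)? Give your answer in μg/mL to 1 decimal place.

Over one 13-h interval, 13/10 ≈ 1.3 half-lives elapse, leaving f ≈ 0.4061 of each dose.
Accumulation ratio R = 1/(1 − f) ≈ 1/0.5939 ≈ 1.6838.
Single-dose peak C₀ = D/Vd = 1616/121 ≈ 13.355 μg/mL.
Steady-state peak Cmax,ss = C₀·R ≈ 13.355 × 1.6838 ≈ 22.487 μg/mL.
Peak 22.5 μg/mL vs MTC 11 μg/mL: exceeds toxic threshold.

22.5 μg/mL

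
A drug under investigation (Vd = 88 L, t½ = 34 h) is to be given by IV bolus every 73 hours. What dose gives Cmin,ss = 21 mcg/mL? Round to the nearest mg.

6337 mg

τ/t½ = 73/34 ≈ 2.1471, so f = (1/2)^(73/34) ≈ 0.225772.
Cmin,ss = (D/Vd)·f/(1−f), so D = Cmin,ss·Vd·(1−f)/f.
D = 21 × 88 × (1−f)/f ≈ 21 × 88 × 3.42925 ≈ 6337.25 mg.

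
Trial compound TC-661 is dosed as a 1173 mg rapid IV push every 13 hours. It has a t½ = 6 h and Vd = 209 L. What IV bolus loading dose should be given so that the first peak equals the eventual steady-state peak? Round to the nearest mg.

1509 mg

f = (1/2)^(13/6) ≈ 0.222725; accumulation ratio R = 1/(1−f) ≈ 1.28655.
Loading dose to hit Cmax,ss on first dose: D_load = D_maint·R ≈ 1173 × 1.28655 ≈ 1509.12 mg.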